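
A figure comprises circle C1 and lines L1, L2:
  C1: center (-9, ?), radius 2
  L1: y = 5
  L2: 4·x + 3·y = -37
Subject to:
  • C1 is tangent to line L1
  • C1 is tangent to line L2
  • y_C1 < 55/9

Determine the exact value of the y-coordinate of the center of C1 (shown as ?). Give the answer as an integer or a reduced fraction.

3

1. [C1‖L1]  y_C1² − 10y_C1 + 21 = 0  ⇒  y_C1 = 3 or 7
2. [C1‖L2]  y_C1² + (2/3)y_C1 − 11 = 0  ⇒  y_C1 = -11/3 or 3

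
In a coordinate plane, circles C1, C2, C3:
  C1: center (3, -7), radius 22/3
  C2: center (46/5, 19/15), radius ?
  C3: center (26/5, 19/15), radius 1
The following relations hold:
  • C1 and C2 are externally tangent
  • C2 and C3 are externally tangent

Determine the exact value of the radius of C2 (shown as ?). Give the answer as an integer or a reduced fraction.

1. [ext C1·C2]  r_C2² + (44/3)r_C2 − 53 = 0  ⇒  r_C2 = 3 (r>0 drops 1)
2. [ext C2·C3]  r_C2² + 2r_C2 − 15 = 0  ⇒  r_C2 = 3 (r>0 drops 1)

3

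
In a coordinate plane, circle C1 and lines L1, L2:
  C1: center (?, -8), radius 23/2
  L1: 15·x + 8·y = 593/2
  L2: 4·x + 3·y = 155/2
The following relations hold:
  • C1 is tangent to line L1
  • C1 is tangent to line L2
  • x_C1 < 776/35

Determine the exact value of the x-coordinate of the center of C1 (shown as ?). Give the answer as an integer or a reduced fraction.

11

1. [C1‖L1]  x_C1² − (721/15)x_C1 + 6116/15 = 0  ⇒  x_C1 = 11 or 556/15
2. [C1‖L2]  x_C1² − (203/4)x_C1 + 1749/4 = 0  ⇒  x_C1 = 11 or 159/4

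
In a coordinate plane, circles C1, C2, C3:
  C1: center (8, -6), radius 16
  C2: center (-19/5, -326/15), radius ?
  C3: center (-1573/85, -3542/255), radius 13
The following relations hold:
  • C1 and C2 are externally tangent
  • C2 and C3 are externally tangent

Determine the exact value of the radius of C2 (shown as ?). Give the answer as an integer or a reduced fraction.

11/3

1. [ext C1·C2]  r_C2² + 32r_C2 − 1177/9 = 0  ⇒  r_C2 = 11/3 (r>0 drops 1)
2. [ext C2·C3]  r_C2² + 26r_C2 − 979/9 = 0  ⇒  r_C2 = 11/3 (r>0 drops 1)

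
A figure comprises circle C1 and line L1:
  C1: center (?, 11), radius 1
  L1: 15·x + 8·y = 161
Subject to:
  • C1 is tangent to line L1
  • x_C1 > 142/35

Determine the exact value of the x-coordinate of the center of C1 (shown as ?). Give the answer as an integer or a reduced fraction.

1. [C1‖L1]  x_C1² − (146/15)x_C1 + 112/5 = 0  ⇒  x_C1 = 56/15 or 6
2. given x_C1 > 142/35: keep 6

6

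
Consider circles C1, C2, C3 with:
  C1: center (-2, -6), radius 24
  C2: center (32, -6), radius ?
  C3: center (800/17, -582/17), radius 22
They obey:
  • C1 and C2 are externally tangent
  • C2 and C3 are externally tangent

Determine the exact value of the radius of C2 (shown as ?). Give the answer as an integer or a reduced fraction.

1. [ext C1·C2]  r_C2² + 48r_C2 − 580 = 0  ⇒  r_C2 = 10 (r>0 drops 1)
2. [ext C2·C3]  r_C2² + 44r_C2 − 540 = 0  ⇒  r_C2 = 10 (r>0 drops 1)

10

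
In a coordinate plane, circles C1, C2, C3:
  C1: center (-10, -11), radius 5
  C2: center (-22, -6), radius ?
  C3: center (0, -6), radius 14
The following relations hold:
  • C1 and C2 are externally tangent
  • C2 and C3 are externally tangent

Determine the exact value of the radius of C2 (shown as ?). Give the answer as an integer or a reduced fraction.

8

1. [ext C1·C2]  r_C2² + 10r_C2 − 144 = 0  ⇒  r_C2 = 8 (r>0 drops 1)
2. [ext C2·C3]  r_C2² + 28r_C2 − 288 = 0  ⇒  r_C2 = 8 (r>0 drops 1)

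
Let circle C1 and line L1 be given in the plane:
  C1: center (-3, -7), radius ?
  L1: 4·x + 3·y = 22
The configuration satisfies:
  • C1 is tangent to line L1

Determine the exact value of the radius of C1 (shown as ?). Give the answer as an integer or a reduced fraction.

1. [C1‖L1]  r_C1² − 121 = 0  ⇒  r_C1 = 11 (r>0 drops 1)

11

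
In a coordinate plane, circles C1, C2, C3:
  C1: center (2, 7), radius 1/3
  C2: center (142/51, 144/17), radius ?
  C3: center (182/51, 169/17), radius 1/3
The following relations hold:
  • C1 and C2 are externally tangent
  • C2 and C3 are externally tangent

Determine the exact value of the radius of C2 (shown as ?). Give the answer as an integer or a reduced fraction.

4/3

1. [ext C1·C2]  r_C2² + (2/3)r_C2 − 8/3 = 0  ⇒  r_C2 = 4/3 (r>0 drops 1)
2. [ext C2·C3]  r_C2² + (2/3)r_C2 − 8/3 = 0  ⇒  r_C2 = 4/3 (r>0 drops 1)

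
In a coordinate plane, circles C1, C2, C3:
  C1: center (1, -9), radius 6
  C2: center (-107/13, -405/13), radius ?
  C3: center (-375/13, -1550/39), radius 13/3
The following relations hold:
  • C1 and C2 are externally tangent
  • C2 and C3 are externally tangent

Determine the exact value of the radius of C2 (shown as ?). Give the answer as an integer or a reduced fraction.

1. [ext C1·C2]  r_C2² + 12r_C2 − 540 = 0  ⇒  r_C2 = 18 (r>0 drops 1)
2. [ext C2·C3]  r_C2² + (26/3)r_C2 − 480 = 0  ⇒  r_C2 = 18 (r>0 drops 1)

18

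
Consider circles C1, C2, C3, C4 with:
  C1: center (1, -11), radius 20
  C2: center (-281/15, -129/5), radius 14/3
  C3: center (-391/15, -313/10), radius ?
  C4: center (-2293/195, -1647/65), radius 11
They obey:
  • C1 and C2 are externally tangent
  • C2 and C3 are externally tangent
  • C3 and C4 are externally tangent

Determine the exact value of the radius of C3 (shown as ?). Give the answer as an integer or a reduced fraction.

1. [ext C2·C3]  r_C3² + (28/3)r_C3 − 249/4 = 0  ⇒  r_C3 = 9/2 (r>0 drops 1)
2. [ext C3·C4]  r_C3² + 22r_C3 − 477/4 = 0  ⇒  r_C3 = 9/2 (r>0 drops 1)

9/2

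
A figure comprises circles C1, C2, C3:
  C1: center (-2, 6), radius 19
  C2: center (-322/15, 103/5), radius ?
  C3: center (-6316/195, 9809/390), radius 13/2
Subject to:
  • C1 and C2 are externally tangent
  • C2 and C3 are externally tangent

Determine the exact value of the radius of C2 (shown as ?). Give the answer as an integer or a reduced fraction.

16/3

1. [ext C1·C2]  r_C2² + 38r_C2 − 2080/9 = 0  ⇒  r_C2 = 16/3 (r>0 drops 1)
2. [ext C2·C3]  r_C2² + 13r_C2 − 880/9 = 0  ⇒  r_C2 = 16/3 (r>0 drops 1)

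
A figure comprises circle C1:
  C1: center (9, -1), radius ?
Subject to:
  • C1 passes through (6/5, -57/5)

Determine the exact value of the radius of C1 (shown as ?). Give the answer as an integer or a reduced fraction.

1. [C1∋P]  r_C1² − 169 = 0  ⇒  r_C1 = 13 (r>0 drops 1)

13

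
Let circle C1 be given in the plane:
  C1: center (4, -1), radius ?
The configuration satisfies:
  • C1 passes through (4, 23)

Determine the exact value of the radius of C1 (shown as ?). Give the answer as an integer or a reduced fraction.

1. [C1∋P]  r_C1² − 576 = 0  ⇒  r_C1 = 24 (r>0 drops 1)

24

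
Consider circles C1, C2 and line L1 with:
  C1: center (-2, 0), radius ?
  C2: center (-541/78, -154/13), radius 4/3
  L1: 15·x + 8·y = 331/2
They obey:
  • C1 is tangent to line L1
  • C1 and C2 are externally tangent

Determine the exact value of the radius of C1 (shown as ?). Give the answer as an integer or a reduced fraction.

23/2

1. [C1‖L1]  r_C1² − 529/4 = 0  ⇒  r_C1 = 23/2 (r>0 drops 1)
2. [ext C1·C2]  r_C1² + (8/3)r_C1 − 1955/12 = 0  ⇒  r_C1 = 23/2 (r>0 drops 1)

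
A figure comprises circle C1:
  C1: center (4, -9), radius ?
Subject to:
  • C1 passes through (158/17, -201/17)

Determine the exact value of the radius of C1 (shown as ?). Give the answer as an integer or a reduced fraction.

6

1. [C1∋P]  r_C1² − 36 = 0  ⇒  r_C1 = 6 (r>0 drops 1)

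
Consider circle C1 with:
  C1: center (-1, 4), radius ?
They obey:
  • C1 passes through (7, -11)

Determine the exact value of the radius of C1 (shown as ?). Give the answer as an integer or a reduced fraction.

1. [C1∋P]  r_C1² − 289 = 0  ⇒  r_C1 = 17 (r>0 drops 1)

17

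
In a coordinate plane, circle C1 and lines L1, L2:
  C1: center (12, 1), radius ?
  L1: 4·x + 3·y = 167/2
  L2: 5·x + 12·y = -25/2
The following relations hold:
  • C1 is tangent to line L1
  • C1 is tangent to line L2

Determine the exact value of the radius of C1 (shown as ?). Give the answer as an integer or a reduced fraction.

13/2

1. [C1‖L1]  r_C1² − 169/4 = 0  ⇒  r_C1 = 13/2 (r>0 drops 1)
2. [C1‖L2]  r_C1² − 169/4 = 0  ⇒  r_C1 = 13/2 (r>0 drops 1)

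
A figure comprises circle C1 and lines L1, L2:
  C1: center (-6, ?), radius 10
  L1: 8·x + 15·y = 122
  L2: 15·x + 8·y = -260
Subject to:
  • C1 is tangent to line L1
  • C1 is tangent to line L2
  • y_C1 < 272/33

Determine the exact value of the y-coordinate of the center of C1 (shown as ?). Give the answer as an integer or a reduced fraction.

0

1. [C1‖L1]  y_C1² − (68/3)y_C1 = 0  ⇒  y_C1 = 0 or 68/3
2. [C1‖L2]  y_C1² + (85/2)y_C1 = 0  ⇒  y_C1 = -85/2 or 0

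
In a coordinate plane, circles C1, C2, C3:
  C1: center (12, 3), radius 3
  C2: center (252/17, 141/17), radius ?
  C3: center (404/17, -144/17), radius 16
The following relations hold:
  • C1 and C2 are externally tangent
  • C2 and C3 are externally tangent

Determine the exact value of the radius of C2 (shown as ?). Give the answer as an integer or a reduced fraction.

1. [ext C1·C2]  r_C2² + 6r_C2 − 27 = 0  ⇒  r_C2 = 3 (r>0 drops 1)
2. [ext C2·C3]  r_C2² + 32r_C2 − 105 = 0  ⇒  r_C2 = 3 (r>0 drops 1)

3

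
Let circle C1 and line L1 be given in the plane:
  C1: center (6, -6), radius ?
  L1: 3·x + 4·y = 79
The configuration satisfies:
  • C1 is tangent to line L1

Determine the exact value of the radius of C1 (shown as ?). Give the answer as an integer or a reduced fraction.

1. [C1‖L1]  r_C1² − 289 = 0  ⇒  r_C1 = 17 (r>0 drops 1)

17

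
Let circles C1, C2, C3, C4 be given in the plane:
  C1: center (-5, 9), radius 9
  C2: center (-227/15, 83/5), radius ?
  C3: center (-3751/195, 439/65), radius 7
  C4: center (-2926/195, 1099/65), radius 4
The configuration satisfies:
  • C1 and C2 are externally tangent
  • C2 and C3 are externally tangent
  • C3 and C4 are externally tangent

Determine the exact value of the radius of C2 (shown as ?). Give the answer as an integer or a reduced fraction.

11/3

1. [ext C1·C2]  r_C2² + 18r_C2 − 715/9 = 0  ⇒  r_C2 = 11/3 (r>0 drops 1)
2. [ext C2·C3]  r_C2² + 14r_C2 − 583/9 = 0  ⇒  r_C2 = 11/3 (r>0 drops 1)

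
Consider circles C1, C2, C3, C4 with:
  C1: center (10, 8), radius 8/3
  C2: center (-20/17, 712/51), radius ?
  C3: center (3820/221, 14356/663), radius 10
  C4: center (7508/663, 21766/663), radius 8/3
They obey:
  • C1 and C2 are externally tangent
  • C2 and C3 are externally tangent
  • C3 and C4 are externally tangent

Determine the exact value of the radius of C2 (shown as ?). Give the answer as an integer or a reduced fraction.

10

1. [ext C1·C2]  r_C2² + (16/3)r_C2 − 460/3 = 0  ⇒  r_C2 = 10 (r>0 drops 1)
2. [ext C2·C3]  r_C2² + 20r_C2 − 300 = 0  ⇒  r_C2 = 10 (r>0 drops 1)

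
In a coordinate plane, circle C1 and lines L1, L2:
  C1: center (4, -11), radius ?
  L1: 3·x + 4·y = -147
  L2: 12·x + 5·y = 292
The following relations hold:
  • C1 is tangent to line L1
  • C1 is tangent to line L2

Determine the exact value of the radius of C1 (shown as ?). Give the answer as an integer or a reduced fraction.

1. [C1‖L1]  r_C1² − 529 = 0  ⇒  r_C1 = 23 (r>0 drops 1)
2. [C1‖L2]  r_C1² − 529 = 0  ⇒  r_C1 = 23 (r>0 drops 1)

23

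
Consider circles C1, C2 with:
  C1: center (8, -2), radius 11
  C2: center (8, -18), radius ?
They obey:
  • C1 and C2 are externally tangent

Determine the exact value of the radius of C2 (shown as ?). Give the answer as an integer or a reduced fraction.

1. [ext C1·C2]  r_C2² + 22r_C2 − 135 = 0  ⇒  r_C2 = 5 (r>0 drops 1)

5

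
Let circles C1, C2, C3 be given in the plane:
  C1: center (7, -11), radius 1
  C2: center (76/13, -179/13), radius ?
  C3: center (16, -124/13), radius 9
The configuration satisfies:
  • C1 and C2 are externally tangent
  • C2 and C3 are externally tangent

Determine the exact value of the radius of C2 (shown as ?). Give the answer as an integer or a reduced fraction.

2

1. [ext C1·C2]  r_C2² + 2r_C2 − 8 = 0  ⇒  r_C2 = 2 (r>0 drops 1)
2. [ext C2·C3]  r_C2² + 18r_C2 − 40 = 0  ⇒  r_C2 = 2 (r>0 drops 1)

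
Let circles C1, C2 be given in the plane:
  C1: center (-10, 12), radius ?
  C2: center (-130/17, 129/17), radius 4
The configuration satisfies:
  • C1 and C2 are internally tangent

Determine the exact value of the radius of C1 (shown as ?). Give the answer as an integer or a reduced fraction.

1. [int C1,C2]  r_C1² − 8r_C1 − 9 = 0  ⇒  r_C1 = 9 (r>0 drops 1)

9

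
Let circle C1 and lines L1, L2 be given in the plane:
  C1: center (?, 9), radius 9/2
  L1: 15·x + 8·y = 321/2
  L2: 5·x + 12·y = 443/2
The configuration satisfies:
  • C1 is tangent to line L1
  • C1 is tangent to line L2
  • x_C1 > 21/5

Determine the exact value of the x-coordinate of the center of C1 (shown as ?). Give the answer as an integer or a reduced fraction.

1. [C1‖L1]  x_C1² − (59/5)x_C1 + 44/5 = 0  ⇒  x_C1 = 4/5 or 11
2. [C1‖L2]  x_C1² − (227/5)x_C1 + 1892/5 = 0  ⇒  x_C1 = 11 or 172/5

11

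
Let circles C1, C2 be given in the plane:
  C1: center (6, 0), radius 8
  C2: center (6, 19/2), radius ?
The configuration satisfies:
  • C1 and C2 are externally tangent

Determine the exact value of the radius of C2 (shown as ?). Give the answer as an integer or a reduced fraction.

1. [ext C1·C2]  r_C2² + 16r_C2 − 105/4 = 0  ⇒  r_C2 = 3/2 (r>0 drops 1)

3/2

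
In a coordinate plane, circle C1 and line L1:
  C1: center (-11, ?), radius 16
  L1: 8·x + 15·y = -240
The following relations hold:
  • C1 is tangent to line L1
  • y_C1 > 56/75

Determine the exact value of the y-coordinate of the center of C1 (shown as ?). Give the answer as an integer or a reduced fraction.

1. [C1‖L1]  y_C1² + (304/15)y_C1 − 3392/15 = 0  ⇒  y_C1 = -424/15 or 8
2. given y_C1 > 56/75: keep 8

8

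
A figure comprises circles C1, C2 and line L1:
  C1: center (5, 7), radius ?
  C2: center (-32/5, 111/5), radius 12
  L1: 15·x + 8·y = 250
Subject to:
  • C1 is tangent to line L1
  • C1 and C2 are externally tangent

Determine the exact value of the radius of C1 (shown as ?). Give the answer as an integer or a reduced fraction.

7

1. [C1‖L1]  r_C1² − 49 = 0  ⇒  r_C1 = 7 (r>0 drops 1)
2. [ext C1·C2]  r_C1² + 24r_C1 − 217 = 0  ⇒  r_C1 = 7 (r>0 drops 1)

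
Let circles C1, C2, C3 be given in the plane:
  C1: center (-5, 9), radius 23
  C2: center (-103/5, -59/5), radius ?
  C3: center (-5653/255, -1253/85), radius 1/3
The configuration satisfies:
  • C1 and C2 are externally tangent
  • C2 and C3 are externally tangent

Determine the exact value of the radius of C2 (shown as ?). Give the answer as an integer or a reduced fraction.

1. [ext C1·C2]  r_C2² + 46r_C2 − 147 = 0  ⇒  r_C2 = 3 (r>0 drops 1)
2. [ext C2·C3]  r_C2² + (2/3)r_C2 − 11 = 0  ⇒  r_C2 = 3 (r>0 drops 1)

3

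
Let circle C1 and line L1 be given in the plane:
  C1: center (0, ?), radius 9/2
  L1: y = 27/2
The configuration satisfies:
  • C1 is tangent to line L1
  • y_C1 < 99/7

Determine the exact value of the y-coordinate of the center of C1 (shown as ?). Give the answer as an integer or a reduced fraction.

9

1. [C1‖L1]  y_C1² − 27y_C1 + 162 = 0  ⇒  y_C1 = 9 or 18
2. given y_C1 < 99/7: keep 9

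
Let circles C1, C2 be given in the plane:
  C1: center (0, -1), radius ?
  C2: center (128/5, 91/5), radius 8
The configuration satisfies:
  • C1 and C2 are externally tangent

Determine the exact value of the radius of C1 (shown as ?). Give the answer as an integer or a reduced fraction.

1. [ext C1·C2]  r_C1² + 16r_C1 − 960 = 0  ⇒  r_C1 = 24 (r>0 drops 1)

24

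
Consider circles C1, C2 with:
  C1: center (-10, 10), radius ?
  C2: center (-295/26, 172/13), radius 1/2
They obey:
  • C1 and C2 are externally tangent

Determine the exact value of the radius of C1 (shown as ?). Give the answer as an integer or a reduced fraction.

1. [ext C1·C2]  r_C1² + 1r_C1 − 12 = 0  ⇒  r_C1 = 3 (r>0 drops 1)

3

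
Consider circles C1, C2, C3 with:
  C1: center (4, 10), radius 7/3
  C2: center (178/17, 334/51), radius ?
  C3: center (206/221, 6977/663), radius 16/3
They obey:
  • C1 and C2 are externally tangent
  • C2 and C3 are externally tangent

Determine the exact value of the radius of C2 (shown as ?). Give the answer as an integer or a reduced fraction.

5

1. [ext C1·C2]  r_C2² + (14/3)r_C2 − 145/3 = 0  ⇒  r_C2 = 5 (r>0 drops 1)
2. [ext C2·C3]  r_C2² + (32/3)r_C2 − 235/3 = 0  ⇒  r_C2 = 5 (r>0 drops 1)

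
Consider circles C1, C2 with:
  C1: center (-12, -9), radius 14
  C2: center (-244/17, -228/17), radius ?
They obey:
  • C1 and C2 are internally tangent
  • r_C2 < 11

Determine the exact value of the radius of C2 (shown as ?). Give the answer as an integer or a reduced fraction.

1. [int C1,C2]  r_C2² − 28r_C2 + 171 = 0  ⇒  r_C2 = 9 or 19
2. given r_C2 < 11: keep 9

9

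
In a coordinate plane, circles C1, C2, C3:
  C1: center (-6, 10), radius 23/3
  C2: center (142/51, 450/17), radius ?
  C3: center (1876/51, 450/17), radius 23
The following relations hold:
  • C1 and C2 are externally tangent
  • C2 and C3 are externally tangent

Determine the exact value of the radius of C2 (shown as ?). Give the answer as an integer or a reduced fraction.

11

1. [ext C1·C2]  r_C2² + (46/3)r_C2 − 869/3 = 0  ⇒  r_C2 = 11 (r>0 drops 1)
2. [ext C2·C3]  r_C2² + 46r_C2 − 627 = 0  ⇒  r_C2 = 11 (r>0 drops 1)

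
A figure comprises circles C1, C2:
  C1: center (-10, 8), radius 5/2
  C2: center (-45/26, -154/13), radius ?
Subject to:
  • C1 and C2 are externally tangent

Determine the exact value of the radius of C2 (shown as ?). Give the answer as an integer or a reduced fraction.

19

1. [ext C1·C2]  r_C2² + 5r_C2 − 456 = 0  ⇒  r_C2 = 19 (r>0 drops 1)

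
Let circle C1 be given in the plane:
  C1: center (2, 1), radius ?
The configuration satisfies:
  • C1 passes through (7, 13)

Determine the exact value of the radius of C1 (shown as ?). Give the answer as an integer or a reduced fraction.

1. [C1∋P]  r_C1² − 169 = 0  ⇒  r_C1 = 13 (r>0 drops 1)

13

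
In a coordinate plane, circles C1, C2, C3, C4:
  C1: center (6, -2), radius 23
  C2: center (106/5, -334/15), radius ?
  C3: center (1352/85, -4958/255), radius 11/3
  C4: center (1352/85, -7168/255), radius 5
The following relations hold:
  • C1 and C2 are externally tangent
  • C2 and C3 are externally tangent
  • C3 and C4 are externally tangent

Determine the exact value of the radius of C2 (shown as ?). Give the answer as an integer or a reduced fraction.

1. [ext C1·C2]  r_C2² + 46r_C2 − 1015/9 = 0  ⇒  r_C2 = 7/3 (r>0 drops 1)
2. [ext C2·C3]  r_C2² + (22/3)r_C2 − 203/9 = 0  ⇒  r_C2 = 7/3 (r>0 drops 1)

7/3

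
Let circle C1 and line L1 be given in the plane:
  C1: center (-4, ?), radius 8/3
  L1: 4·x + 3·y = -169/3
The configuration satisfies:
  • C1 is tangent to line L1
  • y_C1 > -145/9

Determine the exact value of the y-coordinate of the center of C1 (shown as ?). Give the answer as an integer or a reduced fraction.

-9

1. [C1‖L1]  y_C1² + (242/9)y_C1 + 161 = 0  ⇒  y_C1 = -161/9 or -9
2. given y_C1 > -145/9: keep -9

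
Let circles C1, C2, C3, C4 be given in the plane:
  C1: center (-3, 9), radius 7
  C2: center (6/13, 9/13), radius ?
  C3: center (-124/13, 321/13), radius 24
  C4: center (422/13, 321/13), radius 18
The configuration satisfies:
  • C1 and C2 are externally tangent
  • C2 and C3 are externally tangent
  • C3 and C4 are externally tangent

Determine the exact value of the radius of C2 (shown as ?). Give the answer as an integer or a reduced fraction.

1. [ext C1·C2]  r_C2² + 14r_C2 − 32 = 0  ⇒  r_C2 = 2 (r>0 drops 1)
2. [ext C2·C3]  r_C2² + 48r_C2 − 100 = 0  ⇒  r_C2 = 2 (r>0 drops 1)

2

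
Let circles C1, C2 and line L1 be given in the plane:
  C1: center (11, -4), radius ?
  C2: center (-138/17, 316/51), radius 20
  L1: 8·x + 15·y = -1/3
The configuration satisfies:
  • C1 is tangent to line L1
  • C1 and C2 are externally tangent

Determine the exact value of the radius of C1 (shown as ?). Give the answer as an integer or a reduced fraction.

1. [C1‖L1]  r_C1² − 25/9 = 0  ⇒  r_C1 = 5/3 (r>0 drops 1)
2. [ext C1·C2]  r_C1² + 40r_C1 − 625/9 = 0  ⇒  r_C1 = 5/3 (r>0 drops 1)

5/3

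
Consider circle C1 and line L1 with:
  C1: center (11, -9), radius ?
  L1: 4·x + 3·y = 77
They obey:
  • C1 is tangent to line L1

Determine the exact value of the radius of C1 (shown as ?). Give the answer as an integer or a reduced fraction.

12

1. [C1‖L1]  r_C1² − 144 = 0  ⇒  r_C1 = 12 (r>0 drops 1)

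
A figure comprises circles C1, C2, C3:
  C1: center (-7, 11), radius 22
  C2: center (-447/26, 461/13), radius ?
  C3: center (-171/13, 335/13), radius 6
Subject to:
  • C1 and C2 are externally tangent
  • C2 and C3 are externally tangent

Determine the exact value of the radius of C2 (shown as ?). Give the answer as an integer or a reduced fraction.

9/2

1. [ext C1·C2]  r_C2² + 44r_C2 − 873/4 = 0  ⇒  r_C2 = 9/2 (r>0 drops 1)
2. [ext C2·C3]  r_C2² + 12r_C2 − 297/4 = 0  ⇒  r_C2 = 9/2 (r>0 drops 1)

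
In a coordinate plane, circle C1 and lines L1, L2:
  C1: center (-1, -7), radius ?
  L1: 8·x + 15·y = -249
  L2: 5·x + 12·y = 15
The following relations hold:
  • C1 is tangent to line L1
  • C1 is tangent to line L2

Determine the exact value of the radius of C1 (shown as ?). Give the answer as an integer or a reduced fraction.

8

1. [C1‖L1]  r_C1² − 64 = 0  ⇒  r_C1 = 8 (r>0 drops 1)
2. [C1‖L2]  r_C1² − 64 = 0  ⇒  r_C1 = 8 (r>0 drops 1)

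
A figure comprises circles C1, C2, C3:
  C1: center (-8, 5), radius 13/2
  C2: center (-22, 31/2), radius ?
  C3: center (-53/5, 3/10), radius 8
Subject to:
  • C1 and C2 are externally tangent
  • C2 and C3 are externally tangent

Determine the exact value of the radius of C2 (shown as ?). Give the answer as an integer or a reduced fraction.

1. [ext C1·C2]  r_C2² + 13r_C2 − 264 = 0  ⇒  r_C2 = 11 (r>0 drops 1)
2. [ext C2·C3]  r_C2² + 16r_C2 − 297 = 0  ⇒  r_C2 = 11 (r>0 drops 1)

11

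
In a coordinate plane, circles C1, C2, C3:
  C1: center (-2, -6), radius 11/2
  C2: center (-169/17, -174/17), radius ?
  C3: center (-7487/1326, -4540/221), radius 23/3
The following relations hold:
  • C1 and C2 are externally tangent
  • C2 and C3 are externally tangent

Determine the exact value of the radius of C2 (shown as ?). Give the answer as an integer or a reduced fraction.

7/2

1. [ext C1·C2]  r_C2² + 11r_C2 − 203/4 = 0  ⇒  r_C2 = 7/2 (r>0 drops 1)
2. [ext C2·C3]  r_C2² + (46/3)r_C2 − 791/12 = 0  ⇒  r_C2 = 7/2 (r>0 drops 1)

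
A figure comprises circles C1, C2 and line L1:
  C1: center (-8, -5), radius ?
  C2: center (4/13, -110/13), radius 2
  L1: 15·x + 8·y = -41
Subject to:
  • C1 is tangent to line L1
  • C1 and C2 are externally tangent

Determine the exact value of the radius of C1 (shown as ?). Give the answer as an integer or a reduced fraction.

7

1. [C1‖L1]  r_C1² − 49 = 0  ⇒  r_C1 = 7 (r>0 drops 1)
2. [ext C1·C2]  r_C1² + 4r_C1 − 77 = 0  ⇒  r_C1 = 7 (r>0 drops 1)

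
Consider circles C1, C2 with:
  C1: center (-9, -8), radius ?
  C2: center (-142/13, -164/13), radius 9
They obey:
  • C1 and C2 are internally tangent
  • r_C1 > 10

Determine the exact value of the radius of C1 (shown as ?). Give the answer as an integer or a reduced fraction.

14

1. [int C1,C2]  r_C1² − 18r_C1 + 56 = 0  ⇒  r_C1 = 4 or 14
2. given r_C1 > 10: keep 14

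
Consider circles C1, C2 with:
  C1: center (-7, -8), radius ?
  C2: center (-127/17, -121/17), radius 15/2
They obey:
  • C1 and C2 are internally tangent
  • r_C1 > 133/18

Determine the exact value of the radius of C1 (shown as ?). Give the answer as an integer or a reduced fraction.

1. [int C1,C2]  r_C1² − 15r_C1 + 221/4 = 0  ⇒  r_C1 = 13/2 or 17/2
2. given r_C1 > 133/18: keep 17/2

17/2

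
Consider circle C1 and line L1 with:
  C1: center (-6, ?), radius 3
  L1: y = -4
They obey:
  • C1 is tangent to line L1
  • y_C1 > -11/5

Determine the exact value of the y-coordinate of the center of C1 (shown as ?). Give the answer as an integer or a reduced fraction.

-1

1. [C1‖L1]  y_C1² + 8y_C1 + 7 = 0  ⇒  y_C1 = -7 or -1
2. given y_C1 > -11/5: keep -1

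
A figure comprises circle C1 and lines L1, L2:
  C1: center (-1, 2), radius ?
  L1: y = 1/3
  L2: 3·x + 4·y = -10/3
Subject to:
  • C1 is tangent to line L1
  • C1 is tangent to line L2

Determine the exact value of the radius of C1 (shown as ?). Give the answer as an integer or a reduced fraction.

5/3

1. [C1‖L1]  r_C1² − 25/9 = 0  ⇒  r_C1 = 5/3 (r>0 drops 1)
2. [C1‖L2]  r_C1² − 25/9 = 0  ⇒  r_C1 = 5/3 (r>0 drops 1)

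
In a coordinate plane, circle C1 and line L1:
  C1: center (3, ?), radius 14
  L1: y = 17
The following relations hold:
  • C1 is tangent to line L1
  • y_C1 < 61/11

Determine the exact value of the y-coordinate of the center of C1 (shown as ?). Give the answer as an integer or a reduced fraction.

1. [C1‖L1]  y_C1² − 34y_C1 + 93 = 0  ⇒  y_C1 = 3 or 31
2. given y_C1 < 61/11: keep 3

3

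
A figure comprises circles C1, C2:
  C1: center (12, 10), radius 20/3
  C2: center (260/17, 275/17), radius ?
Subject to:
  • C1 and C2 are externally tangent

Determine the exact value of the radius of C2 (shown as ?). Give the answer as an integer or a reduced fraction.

1/3

1. [ext C1·C2]  r_C2² + (40/3)r_C2 − 41/9 = 0  ⇒  r_C2 = 1/3 (r>0 drops 1)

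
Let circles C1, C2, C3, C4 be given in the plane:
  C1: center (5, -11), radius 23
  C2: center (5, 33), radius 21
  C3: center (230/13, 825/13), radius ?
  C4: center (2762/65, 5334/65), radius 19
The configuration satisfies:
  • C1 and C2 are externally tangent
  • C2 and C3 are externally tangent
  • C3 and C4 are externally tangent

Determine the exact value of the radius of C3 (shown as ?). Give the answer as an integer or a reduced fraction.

1. [ext C2·C3]  r_C3² + 42r_C3 − 648 = 0  ⇒  r_C3 = 12 (r>0 drops 1)
2. [ext C3·C4]  r_C3² + 38r_C3 − 600 = 0  ⇒  r_C3 = 12 (r>0 drops 1)

12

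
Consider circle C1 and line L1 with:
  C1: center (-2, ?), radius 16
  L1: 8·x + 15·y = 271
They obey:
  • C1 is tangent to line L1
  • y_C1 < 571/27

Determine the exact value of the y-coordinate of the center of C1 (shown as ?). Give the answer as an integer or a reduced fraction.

1

1. [C1‖L1]  y_C1² − (574/15)y_C1 + 559/15 = 0  ⇒  y_C1 = 1 or 559/15
2. given y_C1 < 571/27: keep 1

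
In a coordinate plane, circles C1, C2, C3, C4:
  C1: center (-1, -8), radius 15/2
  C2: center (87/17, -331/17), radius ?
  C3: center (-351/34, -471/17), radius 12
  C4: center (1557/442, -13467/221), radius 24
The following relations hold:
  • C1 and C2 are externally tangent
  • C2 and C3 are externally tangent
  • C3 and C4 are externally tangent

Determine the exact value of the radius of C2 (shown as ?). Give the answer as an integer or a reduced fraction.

11/2

1. [ext C1·C2]  r_C2² + 15r_C2 − 451/4 = 0  ⇒  r_C2 = 11/2 (r>0 drops 1)
2. [ext C2·C3]  r_C2² + 24r_C2 − 649/4 = 0  ⇒  r_C2 = 11/2 (r>0 drops 1)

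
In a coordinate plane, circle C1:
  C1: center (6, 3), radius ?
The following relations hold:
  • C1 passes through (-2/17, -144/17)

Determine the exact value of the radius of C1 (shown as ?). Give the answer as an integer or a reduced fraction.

13

1. [C1∋P]  r_C1² − 169 = 0  ⇒  r_C1 = 13 (r>0 drops 1)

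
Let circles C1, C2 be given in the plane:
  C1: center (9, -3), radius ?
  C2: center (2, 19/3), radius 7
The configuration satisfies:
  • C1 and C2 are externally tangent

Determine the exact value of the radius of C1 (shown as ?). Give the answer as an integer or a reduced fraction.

14/3

1. [ext C1·C2]  r_C1² + 14r_C1 − 784/9 = 0  ⇒  r_C1 = 14/3 (r>0 drops 1)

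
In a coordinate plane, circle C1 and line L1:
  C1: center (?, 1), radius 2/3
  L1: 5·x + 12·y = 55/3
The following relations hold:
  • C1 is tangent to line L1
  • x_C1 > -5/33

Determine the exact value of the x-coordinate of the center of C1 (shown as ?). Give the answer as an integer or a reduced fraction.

1. [C1‖L1]  x_C1² − (38/15)x_C1 − 7/5 = 0  ⇒  x_C1 = -7/15 or 3
2. given x_C1 > -5/33: keep 3

3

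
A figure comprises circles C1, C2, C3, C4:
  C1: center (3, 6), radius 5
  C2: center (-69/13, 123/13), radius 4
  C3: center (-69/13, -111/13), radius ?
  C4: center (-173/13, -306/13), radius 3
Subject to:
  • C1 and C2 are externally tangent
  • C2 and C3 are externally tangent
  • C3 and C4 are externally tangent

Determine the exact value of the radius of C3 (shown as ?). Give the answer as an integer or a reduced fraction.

1. [ext C2·C3]  r_C3² + 8r_C3 − 308 = 0  ⇒  r_C3 = 14 (r>0 drops 1)
2. [ext C3·C4]  r_C3² + 6r_C3 − 280 = 0  ⇒  r_C3 = 14 (r>0 drops 1)

14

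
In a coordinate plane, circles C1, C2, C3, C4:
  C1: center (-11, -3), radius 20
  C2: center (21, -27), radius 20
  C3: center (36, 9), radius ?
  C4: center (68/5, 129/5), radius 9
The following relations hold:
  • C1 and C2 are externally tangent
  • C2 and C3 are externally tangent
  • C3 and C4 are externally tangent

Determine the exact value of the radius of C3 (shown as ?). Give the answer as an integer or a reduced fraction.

19

1. [ext C2·C3]  r_C3² + 40r_C3 − 1121 = 0  ⇒  r_C3 = 19 (r>0 drops 1)
2. [ext C3·C4]  r_C3² + 18r_C3 − 703 = 0  ⇒  r_C3 = 19 (r>0 drops 1)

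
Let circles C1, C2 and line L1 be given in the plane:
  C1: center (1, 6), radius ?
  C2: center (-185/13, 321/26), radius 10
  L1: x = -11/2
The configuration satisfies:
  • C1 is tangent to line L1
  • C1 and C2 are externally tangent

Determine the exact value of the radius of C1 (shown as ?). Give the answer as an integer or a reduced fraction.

13/2

1. [C1‖L1]  r_C1² − 169/4 = 0  ⇒  r_C1 = 13/2 (r>0 drops 1)
2. [ext C1·C2]  r_C1² + 20r_C1 − 689/4 = 0  ⇒  r_C1 = 13/2 (r>0 drops 1)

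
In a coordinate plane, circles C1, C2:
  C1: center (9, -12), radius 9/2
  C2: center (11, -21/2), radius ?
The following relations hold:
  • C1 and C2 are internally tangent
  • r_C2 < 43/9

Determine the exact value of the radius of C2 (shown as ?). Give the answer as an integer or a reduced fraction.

2

1. [int C1,C2]  r_C2² − 9r_C2 + 14 = 0  ⇒  r_C2 = 2 or 7
2. given r_C2 < 43/9: keep 2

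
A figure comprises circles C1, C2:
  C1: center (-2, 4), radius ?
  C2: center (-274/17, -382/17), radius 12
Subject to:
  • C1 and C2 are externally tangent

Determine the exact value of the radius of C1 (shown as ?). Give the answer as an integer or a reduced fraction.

1. [ext C1·C2]  r_C1² + 24r_C1 − 756 = 0  ⇒  r_C1 = 18 (r>0 drops 1)

18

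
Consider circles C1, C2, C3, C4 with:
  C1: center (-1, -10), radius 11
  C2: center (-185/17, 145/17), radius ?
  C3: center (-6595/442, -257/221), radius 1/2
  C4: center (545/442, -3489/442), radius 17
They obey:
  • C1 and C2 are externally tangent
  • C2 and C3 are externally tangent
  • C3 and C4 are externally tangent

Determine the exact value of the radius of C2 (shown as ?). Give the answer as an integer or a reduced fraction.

10

1. [ext C1·C2]  r_C2² + 22r_C2 − 320 = 0  ⇒  r_C2 = 10 (r>0 drops 1)
2. [ext C2·C3]  r_C2² + 1r_C2 − 110 = 0  ⇒  r_C2 = 10 (r>0 drops 1)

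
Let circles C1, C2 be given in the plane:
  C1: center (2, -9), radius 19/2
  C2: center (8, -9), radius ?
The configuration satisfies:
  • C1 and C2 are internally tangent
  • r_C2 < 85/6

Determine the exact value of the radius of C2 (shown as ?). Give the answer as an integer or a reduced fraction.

7/2

1. [int C1,C2]  r_C2² − 19r_C2 + 217/4 = 0  ⇒  r_C2 = 7/2 or 31/2
2. given r_C2 < 85/6: keep 7/2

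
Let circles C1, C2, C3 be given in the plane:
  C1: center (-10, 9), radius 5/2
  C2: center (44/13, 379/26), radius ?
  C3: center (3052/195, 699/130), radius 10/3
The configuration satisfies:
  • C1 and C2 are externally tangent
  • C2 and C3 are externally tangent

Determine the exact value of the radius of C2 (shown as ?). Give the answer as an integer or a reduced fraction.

12

1. [ext C1·C2]  r_C2² + 5r_C2 − 204 = 0  ⇒  r_C2 = 12 (r>0 drops 1)
2. [ext C2·C3]  r_C2² + (20/3)r_C2 − 224 = 0  ⇒  r_C2 = 12 (r>0 drops 1)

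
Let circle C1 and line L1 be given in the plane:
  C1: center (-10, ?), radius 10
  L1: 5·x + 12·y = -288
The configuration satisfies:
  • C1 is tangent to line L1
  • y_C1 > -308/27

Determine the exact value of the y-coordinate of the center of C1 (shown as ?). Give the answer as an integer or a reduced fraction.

-9

1. [C1‖L1]  y_C1² + (119/3)y_C1 + 276 = 0  ⇒  y_C1 = -92/3 or -9
2. given y_C1 > -308/27: keep -9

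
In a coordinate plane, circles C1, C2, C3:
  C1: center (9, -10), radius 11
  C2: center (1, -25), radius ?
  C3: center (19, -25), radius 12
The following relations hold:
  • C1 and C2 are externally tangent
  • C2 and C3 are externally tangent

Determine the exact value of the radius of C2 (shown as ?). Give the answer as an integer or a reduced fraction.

6

1. [ext C1·C2]  r_C2² + 22r_C2 − 168 = 0  ⇒  r_C2 = 6 (r>0 drops 1)
2. [ext C2·C3]  r_C2² + 24r_C2 − 180 = 0  ⇒  r_C2 = 6 (r>0 drops 1)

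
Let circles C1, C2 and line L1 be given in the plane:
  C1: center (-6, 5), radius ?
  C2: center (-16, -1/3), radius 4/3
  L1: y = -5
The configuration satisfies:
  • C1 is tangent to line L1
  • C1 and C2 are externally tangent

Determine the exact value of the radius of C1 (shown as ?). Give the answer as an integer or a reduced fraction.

1. [C1‖L1]  r_C1² − 100 = 0  ⇒  r_C1 = 10 (r>0 drops 1)
2. [ext C1·C2]  r_C1² + (8/3)r_C1 − 380/3 = 0  ⇒  r_C1 = 10 (r>0 drops 1)

10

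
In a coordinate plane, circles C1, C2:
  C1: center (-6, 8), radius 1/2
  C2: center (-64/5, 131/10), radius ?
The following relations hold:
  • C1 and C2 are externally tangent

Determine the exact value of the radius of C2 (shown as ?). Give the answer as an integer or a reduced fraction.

8

1. [ext C1·C2]  r_C2² + 1r_C2 − 72 = 0  ⇒  r_C2 = 8 (r>0 drops 1)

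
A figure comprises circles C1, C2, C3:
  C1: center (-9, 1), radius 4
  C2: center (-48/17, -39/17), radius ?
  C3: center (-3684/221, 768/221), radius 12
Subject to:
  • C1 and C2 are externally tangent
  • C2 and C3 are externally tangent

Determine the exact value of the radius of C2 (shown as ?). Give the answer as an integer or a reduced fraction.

1. [ext C1·C2]  r_C2² + 8r_C2 − 33 = 0  ⇒  r_C2 = 3 (r>0 drops 1)
2. [ext C2·C3]  r_C2² + 24r_C2 − 81 = 0  ⇒  r_C2 = 3 (r>0 drops 1)

3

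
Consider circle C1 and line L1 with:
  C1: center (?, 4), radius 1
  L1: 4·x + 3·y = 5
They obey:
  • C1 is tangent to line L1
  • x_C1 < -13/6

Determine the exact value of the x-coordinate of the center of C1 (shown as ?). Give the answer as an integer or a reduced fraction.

-3

1. [C1‖L1]  x_C1² + (7/2)x_C1 + 3/2 = 0  ⇒  x_C1 = -3 or -1/2
2. given x_C1 < -13/6: keep -3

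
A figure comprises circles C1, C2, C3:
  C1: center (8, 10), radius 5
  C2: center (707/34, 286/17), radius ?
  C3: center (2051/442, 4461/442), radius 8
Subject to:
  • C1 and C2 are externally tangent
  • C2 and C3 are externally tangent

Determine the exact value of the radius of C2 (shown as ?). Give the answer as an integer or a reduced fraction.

19/2

1. [ext C1·C2]  r_C2² + 10r_C2 − 741/4 = 0  ⇒  r_C2 = 19/2 (r>0 drops 1)
2. [ext C2·C3]  r_C2² + 16r_C2 − 969/4 = 0  ⇒  r_C2 = 19/2 (r>0 drops 1)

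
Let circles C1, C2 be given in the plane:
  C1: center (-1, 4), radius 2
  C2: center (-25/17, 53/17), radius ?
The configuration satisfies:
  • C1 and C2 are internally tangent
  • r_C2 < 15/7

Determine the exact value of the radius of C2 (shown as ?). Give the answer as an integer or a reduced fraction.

1. [int C1,C2]  r_C2² − 4r_C2 + 3 = 0  ⇒  r_C2 = 1 or 3
2. given r_C2 < 15/7: keep 1

1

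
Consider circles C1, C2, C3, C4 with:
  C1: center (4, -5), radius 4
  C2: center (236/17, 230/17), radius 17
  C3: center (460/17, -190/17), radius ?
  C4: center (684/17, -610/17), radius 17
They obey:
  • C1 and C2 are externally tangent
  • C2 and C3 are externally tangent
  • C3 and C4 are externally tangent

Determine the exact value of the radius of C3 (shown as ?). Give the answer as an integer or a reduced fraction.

11

1. [ext C2·C3]  r_C3² + 34r_C3 − 495 = 0  ⇒  r_C3 = 11 (r>0 drops 1)
2. [ext C3·C4]  r_C3² + 34r_C3 − 495 = 0  ⇒  r_C3 = 11 (r>0 drops 1)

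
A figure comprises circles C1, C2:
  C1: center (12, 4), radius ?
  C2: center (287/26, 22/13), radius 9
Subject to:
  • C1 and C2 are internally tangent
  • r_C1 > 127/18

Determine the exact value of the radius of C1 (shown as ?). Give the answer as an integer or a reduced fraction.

1. [int C1,C2]  r_C1² − 18r_C1 + 299/4 = 0  ⇒  r_C1 = 13/2 or 23/2
2. given r_C1 > 127/18: keep 23/2

23/2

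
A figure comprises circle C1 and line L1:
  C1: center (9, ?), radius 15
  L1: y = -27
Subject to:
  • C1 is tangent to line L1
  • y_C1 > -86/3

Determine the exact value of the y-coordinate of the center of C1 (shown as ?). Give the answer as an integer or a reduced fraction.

1. [C1‖L1]  y_C1² + 54y_C1 + 504 = 0  ⇒  y_C1 = -42 or -12
2. given y_C1 > -86/3: keep -12

-12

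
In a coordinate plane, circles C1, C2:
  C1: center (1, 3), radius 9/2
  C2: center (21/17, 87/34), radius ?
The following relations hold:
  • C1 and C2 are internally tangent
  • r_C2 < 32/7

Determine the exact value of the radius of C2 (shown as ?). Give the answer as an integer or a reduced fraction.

4

1. [int C1,C2]  r_C2² − 9r_C2 + 20 = 0  ⇒  r_C2 = 4 or 5
2. given r_C2 < 32/7: keep 4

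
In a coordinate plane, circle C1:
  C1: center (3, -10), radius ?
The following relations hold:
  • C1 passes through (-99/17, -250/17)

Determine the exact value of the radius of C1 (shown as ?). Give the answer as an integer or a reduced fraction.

1. [C1∋P]  r_C1² − 100 = 0  ⇒  r_C1 = 10 (r>0 drops 1)

10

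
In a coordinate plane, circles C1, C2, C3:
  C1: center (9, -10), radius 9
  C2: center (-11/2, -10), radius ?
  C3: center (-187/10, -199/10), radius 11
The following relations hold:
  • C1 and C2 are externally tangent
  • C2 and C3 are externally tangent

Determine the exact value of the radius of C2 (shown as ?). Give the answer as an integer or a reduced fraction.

1. [ext C1·C2]  r_C2² + 18r_C2 − 517/4 = 0  ⇒  r_C2 = 11/2 (r>0 drops 1)
2. [ext C2·C3]  r_C2² + 22r_C2 − 605/4 = 0  ⇒  r_C2 = 11/2 (r>0 drops 1)

11/2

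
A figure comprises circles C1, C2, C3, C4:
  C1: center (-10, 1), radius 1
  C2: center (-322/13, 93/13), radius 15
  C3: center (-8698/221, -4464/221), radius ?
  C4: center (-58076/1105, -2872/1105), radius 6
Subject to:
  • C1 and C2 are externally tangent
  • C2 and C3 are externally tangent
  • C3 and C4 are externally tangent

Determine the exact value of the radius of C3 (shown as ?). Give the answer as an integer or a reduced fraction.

1. [ext C2·C3]  r_C3² + 30r_C3 − 736 = 0  ⇒  r_C3 = 16 (r>0 drops 1)
2. [ext C3·C4]  r_C3² + 12r_C3 − 448 = 0  ⇒  r_C3 = 16 (r>0 drops 1)

16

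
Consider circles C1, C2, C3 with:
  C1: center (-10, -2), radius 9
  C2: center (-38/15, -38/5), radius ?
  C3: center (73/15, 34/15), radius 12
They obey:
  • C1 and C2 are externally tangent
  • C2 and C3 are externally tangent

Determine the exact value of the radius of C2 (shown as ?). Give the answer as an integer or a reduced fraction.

1. [ext C1·C2]  r_C2² + 18r_C2 − 55/9 = 0  ⇒  r_C2 = 1/3 (r>0 drops 1)
2. [ext C2·C3]  r_C2² + 24r_C2 − 73/9 = 0  ⇒  r_C2 = 1/3 (r>0 drops 1)

1/3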